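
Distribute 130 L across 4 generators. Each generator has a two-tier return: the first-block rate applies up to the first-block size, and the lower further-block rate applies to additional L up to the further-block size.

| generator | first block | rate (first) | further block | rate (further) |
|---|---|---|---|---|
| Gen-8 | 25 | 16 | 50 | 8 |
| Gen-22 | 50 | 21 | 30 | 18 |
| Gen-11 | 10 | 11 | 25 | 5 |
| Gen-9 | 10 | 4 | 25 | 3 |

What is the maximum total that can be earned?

Treat each block as its own option and order by rate: Gen-22/T1 21 > Gen-22/T2 18 > Gen-8/T1 16 > Gen-11/T1 11 > Gen-8/T2 8 > Gen-11/T2 5 > Gen-9/T1 4 > Gen-9/T2 3.
Gen-22/T1 (21): +50 ; 80 left.
Gen-22/T2 (18): +30 ; 50 left.
Gen-8 T1 at 16: fill all 25 ; 25 left.
Fill Gen-11 T1 block (10 at 11) ; 15 left.
Gen-8/T2: +15 of 50 at 8; pool empty.
Total = 21×50 + 18×30 + 16×25 + 11×10 + 8×15 = 2220.

2220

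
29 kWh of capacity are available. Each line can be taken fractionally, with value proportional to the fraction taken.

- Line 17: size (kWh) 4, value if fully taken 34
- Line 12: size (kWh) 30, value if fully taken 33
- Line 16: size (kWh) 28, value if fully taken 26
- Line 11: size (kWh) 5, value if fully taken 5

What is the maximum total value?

61.5

Sort by value density: Line 17 34/4≈8.5, Line 12 33/30≈1.1, Line 11 5/5≈1, Line 16 26/28≈0.929.
Take all of Line 17 (4 kWh, value 34) ; 25 kWh left.
25 kWh left: a 25/30 share of Line 12 gives 33×25/30 = 27.5.
Total value = 61.5.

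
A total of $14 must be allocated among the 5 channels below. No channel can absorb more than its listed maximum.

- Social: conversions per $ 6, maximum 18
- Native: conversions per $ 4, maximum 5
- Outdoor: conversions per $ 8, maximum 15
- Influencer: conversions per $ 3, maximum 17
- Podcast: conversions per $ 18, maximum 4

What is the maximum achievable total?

Rank by conversions per $: Podcast 18 > Outdoor 8 > Social 6 > Native 4 > Influencer 3.
Give Podcast 4 to hit its cap of 4 ; 10 left.
Outdoor has room for 15 but only 10 remain, so it gets 10.
Total = 8×10 + 18×4 = 152.

152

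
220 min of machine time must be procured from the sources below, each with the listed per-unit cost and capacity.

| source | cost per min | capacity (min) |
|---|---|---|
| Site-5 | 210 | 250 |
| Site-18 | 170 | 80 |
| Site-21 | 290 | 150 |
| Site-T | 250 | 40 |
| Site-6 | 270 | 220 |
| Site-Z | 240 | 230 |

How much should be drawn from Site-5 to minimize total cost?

Fill from the cheapest source first.
Site-18 (170): use full 80 → 140 min to go.
Site-5 (210): take the remaining 140 → done.
Site-Z, Site-T, Site-6, Site-21: unused.

140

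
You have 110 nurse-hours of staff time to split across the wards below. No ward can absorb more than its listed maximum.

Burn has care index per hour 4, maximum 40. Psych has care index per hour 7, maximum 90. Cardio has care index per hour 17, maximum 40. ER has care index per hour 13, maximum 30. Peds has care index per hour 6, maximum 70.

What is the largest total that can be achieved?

1350

Rank by care index per hour: Cardio 17 > ER 13 > Psych 7 > Peds 6 > Burn 4.
Cardio: +40 to 40 (cap) ; 70 left.
Give ER 30 to hit its cap of 30 ; 40 left.
Psych: +40 (room for 90) → 40. Pool exhausted.
Total = 7×40 + 17×40 + 13×30 = 1350.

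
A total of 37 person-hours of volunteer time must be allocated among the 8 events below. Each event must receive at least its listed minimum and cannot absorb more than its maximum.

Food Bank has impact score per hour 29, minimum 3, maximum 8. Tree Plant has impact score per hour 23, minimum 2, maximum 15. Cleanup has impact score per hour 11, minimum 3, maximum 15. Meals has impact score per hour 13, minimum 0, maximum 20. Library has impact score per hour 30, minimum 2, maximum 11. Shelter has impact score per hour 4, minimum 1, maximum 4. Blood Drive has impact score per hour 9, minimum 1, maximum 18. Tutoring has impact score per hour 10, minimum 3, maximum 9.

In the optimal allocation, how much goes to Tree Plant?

Meeting every minimum uses 3+2+3+0+2+1+1+3 = 15 person-hours, leaving 22.
Rank by impact score per hour: Library 30 > Food Bank 29 > Tree Plant 23 > Meals 13 > Cleanup 11 > Tutoring 10 > Blood Drive 9 > Shelter 4.
Library: +9 to 11 (cap) — 13 left.
Food Bank: +5 to 8 (cap) — 8 left.
Only 8 left; Tree Plant takes them to reach 10.

10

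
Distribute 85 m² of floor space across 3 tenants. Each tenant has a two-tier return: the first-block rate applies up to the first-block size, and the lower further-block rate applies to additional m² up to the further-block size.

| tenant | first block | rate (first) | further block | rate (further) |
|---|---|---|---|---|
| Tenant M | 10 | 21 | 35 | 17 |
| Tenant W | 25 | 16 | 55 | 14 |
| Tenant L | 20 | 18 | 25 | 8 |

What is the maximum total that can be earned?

1485

Rank every tier by rate: Tenant M/tier1 21 > Tenant L/tier1 18 > Tenant M/tier2 17 > Tenant W/tier1 16 > Tenant W/tier2 14 > Tenant L/tier2 8.
Tenant M/tier1 (21): +10 → 75 left.
Fill Tenant L tier1 block (20 at 18) → 55 left.
Tenant M tier2 at 17: fill all 35 → 20 left.
20 remain; put them into Tenant W tier1 at 16.
Total = 21×10 + 18×20 + 17×35 + 16×20 = 1485.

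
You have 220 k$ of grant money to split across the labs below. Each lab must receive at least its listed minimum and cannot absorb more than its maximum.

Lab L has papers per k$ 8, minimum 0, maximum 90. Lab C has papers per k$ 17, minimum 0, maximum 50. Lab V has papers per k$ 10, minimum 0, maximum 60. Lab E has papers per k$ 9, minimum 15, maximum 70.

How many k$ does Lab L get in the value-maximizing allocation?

Meeting every minimum uses 0+0+0+15 = 15 k$, leaving 205.
Order the labs by papers per k$: Lab C 17 > Lab V 10 > Lab E 9 > Lab L 8.
Give Lab C 50 more to hit its cap of 50 → 155 left.
Lab V takes 60 more to reach its cap of 60 → 95 left.
Lab E takes 55 more to reach its cap of 70 → 40 left.
Lab L: +40 (room for 90) → 40. Pool exhausted.

40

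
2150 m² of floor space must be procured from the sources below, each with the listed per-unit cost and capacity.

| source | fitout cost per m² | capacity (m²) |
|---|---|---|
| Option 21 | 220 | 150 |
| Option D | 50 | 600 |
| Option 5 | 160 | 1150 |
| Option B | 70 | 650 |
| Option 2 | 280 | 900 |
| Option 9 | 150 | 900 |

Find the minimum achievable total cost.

Cheapest first:
Take 600 from Option D at 50 → need 1550 more.
Take 650 from Option B at 70 → need 900 more.
Take 900 from Option 9 at 150 → need 0 more.
Option 5, Option 21, Option 2: unused.
Cost = 600×50 + 650×70 + 900×150 = 210500.

210500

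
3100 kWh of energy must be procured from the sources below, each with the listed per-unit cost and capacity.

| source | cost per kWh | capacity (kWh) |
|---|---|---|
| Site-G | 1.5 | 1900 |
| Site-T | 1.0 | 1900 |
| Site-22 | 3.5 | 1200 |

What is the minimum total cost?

3700

Fill from the cheapest source first.
Take 1900 from Site-T at 1.0 — need 1200 more.
Site-G at 1.5: take 1200 of its 1900 — requirement met.
Site-22: unused.
Cost = 1900×1.0 + 1200×1.5 = 3700.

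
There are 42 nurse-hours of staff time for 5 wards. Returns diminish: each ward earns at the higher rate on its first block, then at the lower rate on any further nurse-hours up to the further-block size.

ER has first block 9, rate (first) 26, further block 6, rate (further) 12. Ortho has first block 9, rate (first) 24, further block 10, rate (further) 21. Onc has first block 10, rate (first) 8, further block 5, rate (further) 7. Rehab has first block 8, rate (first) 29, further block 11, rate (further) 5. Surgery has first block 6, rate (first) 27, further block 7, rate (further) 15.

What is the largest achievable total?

Treat each block as its own option and order by rate: Rehab/T1 29 > Surgery/T1 27 > ER/T1 26 > Ortho/T1 24 > Ortho/T2 21 > Surgery/T2 15 > ER/T2 12 > Onc/T1 8 > Onc/T2 7 > Rehab/T2 5.
Fill Rehab T1 block (8 at 29) ; 34 left.
Surgery T1 at 27: fill all 6 ; 28 left.
Fill ER T1 block (9 at 26) ; 19 left.
Fill Ortho T1 block (9 at 24) ; 10 left.
Ortho T2 at 21: fill all 10 ; 0 left.
Total = 29×8 + 27×6 + 26×9 + 24×9 + 21×10 = 1054.

1054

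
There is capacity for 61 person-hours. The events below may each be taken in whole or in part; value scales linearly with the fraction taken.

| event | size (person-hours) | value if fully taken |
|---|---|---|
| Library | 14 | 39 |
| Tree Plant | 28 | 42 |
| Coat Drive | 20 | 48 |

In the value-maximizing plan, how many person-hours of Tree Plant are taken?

27

Sort by value density: Library 39/14≈2.79, Coat Drive 48/20≈2.4, Tree Plant 42/28≈1.5.
All 14 person-hours of Library fit (value 39) — 47 remain.
All 20 person-hours of Coat Drive fit (value 48) — 27 remain.
Fill the last 27 person-hours with part of Tree Plant: 27/28 of it earns 40.5.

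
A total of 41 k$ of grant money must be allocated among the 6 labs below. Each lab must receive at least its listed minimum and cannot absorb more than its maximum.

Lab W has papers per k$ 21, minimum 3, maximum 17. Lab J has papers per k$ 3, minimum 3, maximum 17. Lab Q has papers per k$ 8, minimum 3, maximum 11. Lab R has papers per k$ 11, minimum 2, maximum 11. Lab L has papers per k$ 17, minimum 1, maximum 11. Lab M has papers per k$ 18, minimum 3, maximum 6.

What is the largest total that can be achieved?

690

Meeting every minimum uses 3+3+3+2+1+3 = 15 k$, leaving 26.
Rank by papers per k$: Lab W 21 > Lab M 18 > Lab L 17 > Lab R 11 > Lab Q 8 > Lab J 3.
Give Lab W 14 more to hit its cap of 17 ; 12 left.
Lab M takes 3 more to reach its cap of 6 ; 9 left.
Lab L: +9 (room for 10) → 10. Pool exhausted.
Total = 21×17 + 3×3 + 8×3 + 11×2 + 17×10 + 18×6 = 690.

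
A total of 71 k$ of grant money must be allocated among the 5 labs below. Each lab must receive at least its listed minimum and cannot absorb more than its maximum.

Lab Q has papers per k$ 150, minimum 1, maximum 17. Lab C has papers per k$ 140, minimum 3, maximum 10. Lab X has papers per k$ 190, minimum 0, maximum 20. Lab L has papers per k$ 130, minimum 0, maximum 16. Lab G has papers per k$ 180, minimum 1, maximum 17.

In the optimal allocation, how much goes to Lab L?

7

Meeting every minimum uses 1+3+0+0+1 = 5 k$, leaving 66.
Order the labs by papers per k$: Lab X 190 > Lab G 180 > Lab Q 150 > Lab C 140 > Lab L 130.
Lab X: +20 to 20 (cap) ; 46 left.
Give Lab G 16 more to hit its cap of 17 ; 30 left.
Lab Q takes 16 more to reach its cap of 17 ; 14 left.
Give Lab C 7 more to hit its cap of 10 ; 7 left.
Only 7 left; Lab L takes them to reach 7.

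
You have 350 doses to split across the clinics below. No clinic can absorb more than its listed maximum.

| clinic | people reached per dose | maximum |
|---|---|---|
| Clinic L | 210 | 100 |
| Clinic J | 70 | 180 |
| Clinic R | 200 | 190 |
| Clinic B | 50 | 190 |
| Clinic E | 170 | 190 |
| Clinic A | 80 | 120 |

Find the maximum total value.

Highest people reached per dose first: Clinic L 210 > Clinic R 200 > Clinic E 170 > Clinic A 80 > Clinic J 70 > Clinic B 50.
Clinic L: +100 to 100 (cap) → 250 left.
Give Clinic R 190 to hit its cap of 190 → 60 left.
Clinic E: +60 (room for 190) → 60. Pool exhausted.
Total = 210×100 + 200×190 + 170×60 = 69200.

69200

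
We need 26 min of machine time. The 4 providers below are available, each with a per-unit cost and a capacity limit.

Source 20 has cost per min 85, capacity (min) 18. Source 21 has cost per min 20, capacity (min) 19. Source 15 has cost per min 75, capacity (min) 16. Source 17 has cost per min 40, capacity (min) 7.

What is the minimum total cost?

Cheapest first:
Source 21 (20): use full 19 ; 7 min to go.
Source 17 at 40: take all 7 min ; 0 still needed.
Source 15, Source 20: unused.
Cost = 19×20 + 7×40 = 660.

660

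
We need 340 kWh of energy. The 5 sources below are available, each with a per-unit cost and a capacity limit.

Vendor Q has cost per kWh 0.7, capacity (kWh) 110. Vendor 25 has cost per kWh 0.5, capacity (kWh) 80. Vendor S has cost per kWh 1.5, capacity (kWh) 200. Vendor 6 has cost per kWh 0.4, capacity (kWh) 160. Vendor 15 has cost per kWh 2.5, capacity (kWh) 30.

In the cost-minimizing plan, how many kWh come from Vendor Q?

Use sources in increasing cost order.
Take 160 from Vendor 6 at 0.4 ; need 180 more.
Vendor 25 at 0.5: take all 80 kWh ; 100 still needed.
Vendor Q (0.7): take the remaining 100 ; done.
Vendor S, Vendor 15: unused.

100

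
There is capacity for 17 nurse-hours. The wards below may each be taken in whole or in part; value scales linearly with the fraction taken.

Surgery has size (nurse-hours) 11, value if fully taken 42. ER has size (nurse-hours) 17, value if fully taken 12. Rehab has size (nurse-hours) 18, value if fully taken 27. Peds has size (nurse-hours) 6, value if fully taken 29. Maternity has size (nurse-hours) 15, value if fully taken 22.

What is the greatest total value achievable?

71

Sort by value density: Peds 29/6≈4.83, Surgery 42/11≈3.82, Rehab 27/18≈1.5, Maternity 22/15≈1.47, ER 12/17≈0.706.
Peds: take in full, 6 nurse-hours for value 29 ; 11 left.
Take all of Surgery (11 nurse-hours, value 42) ; 0 nurse-hours left.
Total value = 71.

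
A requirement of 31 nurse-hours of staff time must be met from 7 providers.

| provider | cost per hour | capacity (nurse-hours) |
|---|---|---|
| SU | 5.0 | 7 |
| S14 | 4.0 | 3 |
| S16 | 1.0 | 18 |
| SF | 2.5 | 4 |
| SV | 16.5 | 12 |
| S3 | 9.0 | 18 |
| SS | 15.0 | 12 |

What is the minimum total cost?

70

Fill from the cheapest provider first.
S16 at 1.0: take all 18 nurse-hours → 13 still needed.
SF at 2.5: take all 4 nurse-hours → 9 still needed.
S14 at 4.0: take all 3 nurse-hours → 6 still needed.
Take 6 from SU at 5.0 to finish.
S3, SS, SV: unused.
Cost = 18×1.0 + 4×2.5 + 3×4.0 + 6×5.0 = 70.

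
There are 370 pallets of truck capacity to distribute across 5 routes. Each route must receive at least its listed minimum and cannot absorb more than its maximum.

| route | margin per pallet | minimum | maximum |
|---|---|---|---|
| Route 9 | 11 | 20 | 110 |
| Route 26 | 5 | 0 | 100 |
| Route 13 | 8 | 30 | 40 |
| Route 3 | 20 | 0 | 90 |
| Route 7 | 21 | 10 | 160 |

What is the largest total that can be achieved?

6390

Meeting every minimum uses 20+0+30+0+10 = 60 pallets, leaving 310.
Rank by margin per pallet: Route 7 21 > Route 3 20 > Route 9 11 > Route 13 8 > Route 26 5.
Route 7 takes 150 more to reach its cap of 160 → 160 left.
Route 3 takes 90 more to reach its cap of 90 → 70 left.
Route 9: +70 (room for 90) → 90. Pool exhausted.
Total = 11×90 + 8×30 + 20×90 + 21×160 = 6390.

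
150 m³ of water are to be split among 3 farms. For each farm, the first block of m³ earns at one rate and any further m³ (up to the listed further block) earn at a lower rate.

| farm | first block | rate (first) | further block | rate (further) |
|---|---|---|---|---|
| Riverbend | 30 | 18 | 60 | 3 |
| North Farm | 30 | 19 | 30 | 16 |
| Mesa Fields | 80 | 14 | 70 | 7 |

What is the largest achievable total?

Rank every tier by rate: North Farm/T1 19 > Riverbend/T1 18 > North Farm/T2 16 > Mesa Fields/T1 14 > Mesa Fields/T2 7 > Riverbend/T2 3.
North Farm T1 at 19: fill all 30 ; 120 left.
Riverbend/T1 (18): +30 ; 90 left.
North Farm/T2 (16): +30 ; 60 left.
60 remain; put them into Mesa Fields T1 at 14.
Total = 19×30 + 18×30 + 16×30 + 14×60 = 2430.

2430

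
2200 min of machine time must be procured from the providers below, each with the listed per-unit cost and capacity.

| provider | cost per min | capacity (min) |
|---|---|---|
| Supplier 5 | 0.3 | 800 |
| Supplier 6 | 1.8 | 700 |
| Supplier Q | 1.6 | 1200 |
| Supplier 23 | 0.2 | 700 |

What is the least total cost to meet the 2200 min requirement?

1500

Use providers in increasing cost order.
Supplier 23 at 0.2: take all 700 min — 1500 still needed.
Take 800 from Supplier 5 at 0.3 — need 700 more.
Take 700 from Supplier Q at 1.6 to finish.
Supplier 6: unused.
Cost = 700×0.2 + 800×0.3 + 700×1.6 = 1500.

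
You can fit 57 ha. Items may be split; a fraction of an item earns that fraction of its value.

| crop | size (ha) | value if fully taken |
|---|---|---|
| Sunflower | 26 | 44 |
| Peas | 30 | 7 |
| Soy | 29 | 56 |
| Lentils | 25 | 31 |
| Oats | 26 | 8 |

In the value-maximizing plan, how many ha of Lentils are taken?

2

Best value per unit of size first: Soy 56/29≈1.93, Sunflower 44/26≈1.69, Lentils 31/25≈1.24, Oats 8/26≈0.308, Peas 7/30≈0.233.
Take all of Soy (29 ha, value 56) → 28 ha left.
All 26 ha of Sunflower fit (value 44) → 2 remain.
Fill the last 2 ha with part of Lentils: 2/25 of it earns 2.48.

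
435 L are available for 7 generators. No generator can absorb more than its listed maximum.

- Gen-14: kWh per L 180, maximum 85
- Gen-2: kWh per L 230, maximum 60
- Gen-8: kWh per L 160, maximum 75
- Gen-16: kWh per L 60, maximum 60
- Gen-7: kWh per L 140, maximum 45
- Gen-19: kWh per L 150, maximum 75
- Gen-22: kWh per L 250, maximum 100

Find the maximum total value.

Order the generators by kWh per L: Gen-22 250 > Gen-2 230 > Gen-14 180 > Gen-8 160 > Gen-19 150 > Gen-7 140 > Gen-16 60.
Give Gen-22 100 to hit its cap of 100 ; 335 left.
Gen-2 takes 60 to reach its cap of 60 ; 275 left.
Gen-14 takes 85 to reach its cap of 85 ; 190 left.
Give Gen-8 75 to hit its cap of 75 ; 115 left.
Gen-19: +75 to 75 (cap) ; 40 left.
Gen-7: +40 (room for 45) → 40. Pool exhausted.
Total = 180×85 + 230×60 + 160×75 + 140×40 + 150×75 + 250×100 = 82950.

82950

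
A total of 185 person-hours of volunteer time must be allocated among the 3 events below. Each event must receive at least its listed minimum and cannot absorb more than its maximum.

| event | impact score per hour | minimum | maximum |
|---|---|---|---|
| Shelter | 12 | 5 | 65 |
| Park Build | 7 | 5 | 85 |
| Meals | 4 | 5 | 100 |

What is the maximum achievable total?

Meeting every minimum uses 5+5+5 = 15 person-hours, leaving 170.
Rank by impact score per hour: Shelter 12 > Park Build 7 > Meals 4.
Shelter: +60 to 65 (cap) ; 110 left.
Park Build: +80 to 85 (cap) ; 30 left.
Only 30 left; Meals takes them to reach 35.
Total = 12×65 + 7×85 + 4×35 = 1515.

1515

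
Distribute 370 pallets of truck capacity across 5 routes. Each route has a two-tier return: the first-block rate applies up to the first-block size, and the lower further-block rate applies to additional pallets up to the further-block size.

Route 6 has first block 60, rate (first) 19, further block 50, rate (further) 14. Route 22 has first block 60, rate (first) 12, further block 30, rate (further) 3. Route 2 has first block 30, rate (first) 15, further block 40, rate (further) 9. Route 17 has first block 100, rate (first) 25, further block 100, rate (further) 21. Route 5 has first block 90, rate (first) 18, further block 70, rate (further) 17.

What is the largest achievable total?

7700

Rank every tier by rate: Route 17/tier1 25 > Route 17/tier2 21 > Route 6/tier1 19 > Route 5/tier1 18 > Route 5/tier2 17 > Route 2/tier1 15 > Route 6/tier2 14 > Route 22/tier1 12 > Route 2/tier2 9 > Route 22/tier2 3.
Fill Route 17 tier1 block (100 at 25) → 270 left.
Fill Route 17 tier2 block (100 at 21) → 170 left.
Route 6 tier1 at 19: fill all 60 → 110 left.
Route 5/tier1 (18): +90 → 20 left.
Route 5/tier2: +20 of 70 at 17; pool empty.
Total = 25×100 + 21×100 + 19×60 + 18×90 + 17×20 = 7700.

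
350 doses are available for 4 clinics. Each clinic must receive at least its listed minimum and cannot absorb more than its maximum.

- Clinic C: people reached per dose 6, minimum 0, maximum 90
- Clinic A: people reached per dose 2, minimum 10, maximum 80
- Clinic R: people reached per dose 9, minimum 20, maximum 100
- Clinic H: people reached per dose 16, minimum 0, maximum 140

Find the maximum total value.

3720

Meeting every minimum uses 0+10+20+0 = 30 doses, leaving 320.
Highest people reached per dose first: Clinic H 16 > Clinic R 9 > Clinic C 6 > Clinic A 2.
Clinic H takes 140 more to reach its cap of 140 → 180 left.
Clinic R takes 80 more to reach its cap of 100 → 100 left.
Clinic C takes 90 more to reach its cap of 90 → 10 left.
Clinic A has room for 70 more but only 10 remain, so it gets 20.
Total = 6×90 + 2×20 + 9×100 + 16×140 = 3720.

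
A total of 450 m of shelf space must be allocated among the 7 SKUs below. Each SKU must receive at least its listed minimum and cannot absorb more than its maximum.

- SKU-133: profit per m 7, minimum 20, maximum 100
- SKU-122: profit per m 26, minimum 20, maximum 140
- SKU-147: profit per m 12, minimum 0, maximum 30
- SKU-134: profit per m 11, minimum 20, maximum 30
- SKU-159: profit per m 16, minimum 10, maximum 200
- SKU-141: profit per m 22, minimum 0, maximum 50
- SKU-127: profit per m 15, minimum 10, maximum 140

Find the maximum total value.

8600

Meeting every minimum uses 20+20+0+20+10+0+10 = 80 m, leaving 370.
Rank by profit per m: SKU-122 26 > SKU-141 22 > SKU-159 16 > SKU-127 15 > SKU-147 12 > SKU-134 11 > SKU-133 7.
SKU-122: +120 to 140 (cap) — 250 left.
Give SKU-141 50 more to hit its cap of 50 — 200 left.
SKU-159 takes 190 more to reach its cap of 200 — 10 left.
SKU-127 has room for 130 more but only 10 remain, so it gets 20.
Total = 7×20 + 26×140 + 11×20 + 16×200 + 22×50 + 15×20 = 8600.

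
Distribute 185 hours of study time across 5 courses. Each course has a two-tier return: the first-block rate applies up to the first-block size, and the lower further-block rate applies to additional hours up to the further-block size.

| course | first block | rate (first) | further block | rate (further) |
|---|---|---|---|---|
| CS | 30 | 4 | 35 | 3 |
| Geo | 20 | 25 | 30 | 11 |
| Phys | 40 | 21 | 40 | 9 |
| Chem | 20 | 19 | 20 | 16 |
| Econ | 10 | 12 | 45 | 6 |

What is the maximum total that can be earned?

2880

Treat each block as its own option and order by rate: Geo/first 25 > Phys/first 21 > Chem/first 19 > Chem/second 16 > Econ/first 12 > Geo/second 11 > Phys/second 9 > Econ/second 6 > CS/first 4 > CS/second 3.
Geo/first (25): +20 — 165 left.
Fill Phys first block (40 at 21) — 125 left.
Fill Chem first block (20 at 19) — 105 left.
Fill Chem second block (20 at 16) — 85 left.
Econ first at 12: fill all 10 — 75 left.
Geo/second (11): +30 — 45 left.
Fill Phys second block (40 at 9) — 5 left.
Econ second at 6: only 5 left, fill 5.
Total = 25×20 + 21×40 + 19×20 + 16×20 + 12×10 + 11×30 + 9×40 + 6×5 = 2880.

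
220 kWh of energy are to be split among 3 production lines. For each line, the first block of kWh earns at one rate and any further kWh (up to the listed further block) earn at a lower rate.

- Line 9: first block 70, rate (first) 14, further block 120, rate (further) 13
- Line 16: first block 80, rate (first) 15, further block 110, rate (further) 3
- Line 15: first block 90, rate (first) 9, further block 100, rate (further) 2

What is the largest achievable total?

3090

Order all 6 blocks by rate: Line 16/T1 15 > Line 9/T1 14 > Line 9/T2 13 > Line 15/T1 9 > Line 16/T2 3 > Line 15/T2 2.
Line 16/T1 (15): +80 ; 140 left.
Line 9/T1 (14): +70 ; 70 left.
Line 9/T2: +70 of 120 at 13; pool empty.
Total = 15×80 + 14×70 + 13×70 = 3090.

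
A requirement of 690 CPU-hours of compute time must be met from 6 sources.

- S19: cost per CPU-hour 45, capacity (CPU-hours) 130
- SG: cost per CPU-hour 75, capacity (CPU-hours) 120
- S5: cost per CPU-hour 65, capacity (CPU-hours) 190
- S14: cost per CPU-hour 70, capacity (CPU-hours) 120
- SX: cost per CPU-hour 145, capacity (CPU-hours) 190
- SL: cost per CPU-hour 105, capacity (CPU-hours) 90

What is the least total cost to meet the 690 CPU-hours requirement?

Fill from the cheapest source first.
S19 at 45: take all 130 CPU-hours — 560 still needed.
Take 190 from S5 at 65 — need 370 more.
S14 (70): use full 120 — 250 CPU-hours to go.
SG at 75: take all 120 CPU-hours — 130 still needed.
SL (105): use full 90 — 40 CPU-hours to go.
SX (145): take the remaining 40 — done.
Cost = 130×45 + 190×65 + 120×70 + 120×75 + 90×105 + 40×145 = 50850.

50850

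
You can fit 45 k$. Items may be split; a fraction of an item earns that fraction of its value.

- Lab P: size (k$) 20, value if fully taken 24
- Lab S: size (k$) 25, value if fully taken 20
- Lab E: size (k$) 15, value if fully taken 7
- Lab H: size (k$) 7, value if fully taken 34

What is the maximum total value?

Sort by value density: Lab H 34/7≈4.86, Lab P 24/20≈1.2, Lab S 20/25≈0.8, Lab E 7/15≈0.467.
Lab H: take in full, 7 k$ for value 34 — 38 left.
Take all of Lab P (20 k$, value 24) — 18 k$ left.
Only 18 k$ remain; take 18/25 of Lab S for value 20×18/25 = 14.4.
Total value = 72.4.

72.4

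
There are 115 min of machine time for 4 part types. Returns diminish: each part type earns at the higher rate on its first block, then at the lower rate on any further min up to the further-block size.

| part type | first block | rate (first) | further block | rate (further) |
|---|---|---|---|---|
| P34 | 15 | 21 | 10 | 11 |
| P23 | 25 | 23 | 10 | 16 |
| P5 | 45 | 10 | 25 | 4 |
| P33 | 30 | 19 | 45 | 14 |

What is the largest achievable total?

Treat each block as its own option and order by rate: P23/T1 23 > P34/T1 21 > P33/T1 19 > P23/T2 16 > P33/T2 14 > P34/T2 11 > P5/T1 10 > P5/T2 4.
P23 T1 at 23: fill all 25 ; 90 left.
Fill P34 T1 block (15 at 21) ; 75 left.
P33/T1 (19): +30 ; 45 left.
P23 T2 at 16: fill all 10 ; 35 left.
35 remain; put them into P33 T2 at 14.
Total = 23×25 + 21×15 + 19×30 + 16×10 + 14×35 = 2110.

2110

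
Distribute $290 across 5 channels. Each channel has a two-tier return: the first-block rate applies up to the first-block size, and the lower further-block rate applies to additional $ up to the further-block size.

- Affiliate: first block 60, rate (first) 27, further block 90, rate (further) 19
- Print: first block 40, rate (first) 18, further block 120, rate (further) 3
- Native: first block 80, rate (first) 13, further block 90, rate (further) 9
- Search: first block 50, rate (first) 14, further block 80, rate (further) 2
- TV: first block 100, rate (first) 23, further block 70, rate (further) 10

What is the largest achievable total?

6350

Treat each block as its own option and order by rate: Affiliate/first 27 > TV/first 23 > Affiliate/second 19 > Print/first 18 > Search/first 14 > Native/first 13 > TV/second 10 > Native/second 9 > Print/second 3 > Search/second 2.
Fill Affiliate first block (60 at 27) → 230 left.
TV/first (23): +100 → 130 left.
Fill Affiliate second block (90 at 19) → 40 left.
Print/first (18): +40 → 0 left.
Total = 27×60 + 23×100 + 19×90 + 18×40 = 6350.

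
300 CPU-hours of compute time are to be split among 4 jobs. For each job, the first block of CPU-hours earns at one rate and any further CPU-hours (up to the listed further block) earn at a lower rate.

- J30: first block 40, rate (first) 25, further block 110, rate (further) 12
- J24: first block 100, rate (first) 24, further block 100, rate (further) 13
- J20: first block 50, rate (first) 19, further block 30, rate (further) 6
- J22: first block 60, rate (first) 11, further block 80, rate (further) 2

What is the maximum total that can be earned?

5770

Order all 8 blocks by rate: J30/tier1 25 > J24/tier1 24 > J20/tier1 19 > J24/tier2 13 > J30/tier2 12 > J22/tier1 11 > J20/tier2 6 > J22/tier2 2.
Fill J30 tier1 block (40 at 25) — 260 left.
J24/tier1 (24): +100 — 160 left.
Fill J20 tier1 block (50 at 19) — 110 left.
J24 tier2 at 13: fill all 100 — 10 left.
J30 tier2 at 12: only 10 left, fill 10.
Total = 25×40 + 24×100 + 19×50 + 13×100 + 12×10 = 5770.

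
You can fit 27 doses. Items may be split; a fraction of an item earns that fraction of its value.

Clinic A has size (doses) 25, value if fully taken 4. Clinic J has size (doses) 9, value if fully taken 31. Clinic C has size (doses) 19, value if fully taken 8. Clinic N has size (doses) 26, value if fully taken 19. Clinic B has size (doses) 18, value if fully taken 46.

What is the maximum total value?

Best value per unit of size first: Clinic J 31/9≈3.44, Clinic B 46/18≈2.56, Clinic N 19/26≈0.731, Clinic C 8/19≈0.421, Clinic A 4/25≈0.16.
Take all of Clinic J (9 doses, value 31) ; 18 doses left.
Clinic B: take in full, 18 doses for value 46 ; 0 left.
Total value = 77.

77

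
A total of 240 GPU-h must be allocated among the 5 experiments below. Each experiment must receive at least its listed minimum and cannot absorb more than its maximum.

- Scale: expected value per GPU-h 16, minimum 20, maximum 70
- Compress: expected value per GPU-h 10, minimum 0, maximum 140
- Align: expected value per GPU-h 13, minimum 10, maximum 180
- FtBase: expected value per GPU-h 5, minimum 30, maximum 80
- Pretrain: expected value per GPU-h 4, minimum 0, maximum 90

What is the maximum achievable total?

Meeting every minimum uses 20+0+10+30+0 = 60 GPU-h, leaving 180.
Rank by expected value per GPU-h: Scale 16 > Align 13 > Compress 10 > FtBase 5 > Pretrain 4.
Give Scale 50 more to hit its cap of 70 — 130 left.
Align: +130 (room for 170) → 140. Pool exhausted.
Total = 16×70 + 13×140 + 5×30 = 3090.

3090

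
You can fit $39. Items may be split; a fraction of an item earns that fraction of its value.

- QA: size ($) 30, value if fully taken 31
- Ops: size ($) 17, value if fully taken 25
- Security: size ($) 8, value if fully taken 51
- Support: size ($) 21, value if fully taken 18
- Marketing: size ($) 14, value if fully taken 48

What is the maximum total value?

124

Best value per unit of size first: Security 51/8≈6.38, Marketing 48/14≈3.43, Ops 25/17≈1.47, QA 31/30≈1.03, Support 18/21≈0.857.
All 8 $ of Security fit (value 51) ; 31 remain.
Marketing: take in full, 14 $ for value 48 ; 17 left.
All 17 $ of Ops fit (value 25) ; 0 remain.
Total value = 124.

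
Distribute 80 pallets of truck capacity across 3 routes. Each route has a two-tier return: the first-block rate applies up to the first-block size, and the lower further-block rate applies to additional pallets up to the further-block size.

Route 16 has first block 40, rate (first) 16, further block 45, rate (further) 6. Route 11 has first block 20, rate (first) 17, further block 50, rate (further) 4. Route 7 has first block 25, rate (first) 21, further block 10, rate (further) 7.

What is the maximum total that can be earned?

Rank every tier by rate: Route 7/tier1 21 > Route 11/tier1 17 > Route 16/tier1 16 > Route 7/tier2 7 > Route 16/tier2 6 > Route 11/tier2 4.
Route 7/tier1 (21): +25 → 55 left.
Route 11/tier1 (17): +20 → 35 left.
Route 16/tier1: +35 of 40 at 16; pool empty.
Total = 21×25 + 17×20 + 16×35 = 1425.

1425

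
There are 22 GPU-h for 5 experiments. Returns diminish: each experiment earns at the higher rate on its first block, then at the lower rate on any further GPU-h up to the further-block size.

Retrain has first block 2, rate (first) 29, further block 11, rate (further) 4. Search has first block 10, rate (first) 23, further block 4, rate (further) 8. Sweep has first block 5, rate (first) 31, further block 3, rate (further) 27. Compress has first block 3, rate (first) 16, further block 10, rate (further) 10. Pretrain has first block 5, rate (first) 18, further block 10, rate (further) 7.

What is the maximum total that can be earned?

560

Rank every tier by rate: Sweep/tier1 31 > Retrain/tier1 29 > Sweep/tier2 27 > Search/tier1 23 > Pretrain/tier1 18 > Compress/tier1 16 > Compress/tier2 10 > Search/tier2 8 > Pretrain/tier2 7 > Retrain/tier2 4.
Sweep/tier1 (31): +5 ; 17 left.
Fill Retrain tier1 block (2 at 29) ; 15 left.
Sweep/tier2 (27): +3 ; 12 left.
Search tier1 at 23: fill all 10 ; 2 left.
Pretrain tier1 at 18: only 2 left, fill 2.
Total = 31×5 + 29×2 + 27×3 + 23×10 + 18×2 = 560.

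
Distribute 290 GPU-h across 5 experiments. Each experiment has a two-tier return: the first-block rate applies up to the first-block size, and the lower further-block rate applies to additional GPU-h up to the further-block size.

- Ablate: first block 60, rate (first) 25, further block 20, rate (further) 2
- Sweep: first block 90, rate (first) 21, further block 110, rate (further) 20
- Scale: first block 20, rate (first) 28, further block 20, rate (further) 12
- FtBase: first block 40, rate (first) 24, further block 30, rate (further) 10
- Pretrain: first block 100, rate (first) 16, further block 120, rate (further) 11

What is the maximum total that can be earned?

Treat each block as its own option and order by rate: Scale/first 28 > Ablate/first 25 > FtBase/first 24 > Sweep/first 21 > Sweep/second 20 > Pretrain/first 16 > Scale/second 12 > Pretrain/second 11 > FtBase/second 10 > Ablate/second 2.
Fill Scale first block (20 at 28) → 270 left.
Ablate/first (25): +60 → 210 left.
Fill FtBase first block (40 at 24) → 170 left.
Sweep first at 21: fill all 90 → 80 left.
Sweep second at 20: only 80 left, fill 80.
Total = 28×20 + 25×60 + 24×40 + 21×90 + 20×80 = 6510.

6510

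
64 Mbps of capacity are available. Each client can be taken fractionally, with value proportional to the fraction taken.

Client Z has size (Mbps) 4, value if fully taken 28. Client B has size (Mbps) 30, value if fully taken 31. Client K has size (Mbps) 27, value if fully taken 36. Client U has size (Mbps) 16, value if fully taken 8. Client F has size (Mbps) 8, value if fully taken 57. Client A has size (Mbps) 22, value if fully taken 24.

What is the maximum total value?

148.1

Best value per unit of size first: Client F 57/8≈7.12, Client Z 28/4≈7, Client K 36/27≈1.33, Client A 24/22≈1.09, Client B 31/30≈1.03, Client U 8/16≈0.5.
Take all of Client F (8 Mbps, value 57) — 56 Mbps left.
Take all of Client Z (4 Mbps, value 28) — 52 Mbps left.
All 27 Mbps of Client K fit (value 36) — 25 remain.
Take all of Client A (22 Mbps, value 24) — 3 Mbps left.
Only 3 Mbps remain; take 3/30 of Client B for value 31×3/30 = 3.1.
Total value = 148.1.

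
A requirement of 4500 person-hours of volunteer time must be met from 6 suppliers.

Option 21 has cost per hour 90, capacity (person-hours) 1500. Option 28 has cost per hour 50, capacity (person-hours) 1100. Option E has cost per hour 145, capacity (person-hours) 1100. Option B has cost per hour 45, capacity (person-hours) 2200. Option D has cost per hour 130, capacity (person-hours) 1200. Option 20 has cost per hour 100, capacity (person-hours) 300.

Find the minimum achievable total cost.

262000

Use suppliers in increasing cost order.
Take 2200 from Option B at 45 → need 2300 more.
Option 28 (50): use full 1100 → 1200 person-hours to go.
Take 1200 from Option 21 at 90 to finish.
Option 20, Option D, Option E: unused.
Cost = 2200×45 + 1100×50 + 1200×90 = 262000.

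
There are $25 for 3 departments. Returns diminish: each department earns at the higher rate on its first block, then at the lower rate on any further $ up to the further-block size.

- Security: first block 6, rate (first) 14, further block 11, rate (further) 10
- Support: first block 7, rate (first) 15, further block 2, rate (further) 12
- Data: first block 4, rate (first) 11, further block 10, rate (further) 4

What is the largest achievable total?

317

Order all 6 blocks by rate: Support/T1 15 > Security/T1 14 > Support/T2 12 > Data/T1 11 > Security/T2 10 > Data/T2 4.
Support/T1 (15): +7 ; 18 left.
Fill Security T1 block (6 at 14) ; 12 left.
Fill Support T2 block (2 at 12) ; 10 left.
Data/T1 (11): +4 ; 6 left.
Security T2 at 10: only 6 left, fill 6.
Total = 15×7 + 14×6 + 12×2 + 11×4 + 10×6 = 317.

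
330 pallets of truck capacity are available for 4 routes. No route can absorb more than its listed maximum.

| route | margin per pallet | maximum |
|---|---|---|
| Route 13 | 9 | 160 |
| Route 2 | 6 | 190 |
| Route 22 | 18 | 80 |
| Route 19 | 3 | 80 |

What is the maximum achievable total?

3420

Rank by margin per pallet: Route 22 18 > Route 13 9 > Route 2 6 > Route 19 3.
Route 22: +80 to 80 (cap) — 250 left.
Route 13: +160 to 160 (cap) — 90 left.
Only 90 left; Route 2 takes them to reach 90.
Total = 9×160 + 6×90 + 18×80 = 3420.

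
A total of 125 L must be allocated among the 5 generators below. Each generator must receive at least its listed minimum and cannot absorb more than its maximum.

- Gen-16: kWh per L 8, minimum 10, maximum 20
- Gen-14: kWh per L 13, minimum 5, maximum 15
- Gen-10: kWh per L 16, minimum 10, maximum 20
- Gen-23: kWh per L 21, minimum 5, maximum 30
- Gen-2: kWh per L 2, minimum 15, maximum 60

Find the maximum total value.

1385

Meeting every minimum uses 10+5+10+5+15 = 45 L, leaving 80.
Rank by kWh per L: Gen-23 21 > Gen-10 16 > Gen-14 13 > Gen-16 8 > Gen-2 2.
Give Gen-23 25 more to hit its cap of 30 → 55 left.
Give Gen-10 10 more to hit its cap of 20 → 45 left.
Gen-14 takes 10 more to reach its cap of 15 → 35 left.
Give Gen-16 10 more to hit its cap of 20 → 25 left.
Gen-2 has room for 45 more but only 25 remain, so it gets 40.
Total = 8×20 + 13×15 + 16×20 + 21×30 + 2×40 = 1385.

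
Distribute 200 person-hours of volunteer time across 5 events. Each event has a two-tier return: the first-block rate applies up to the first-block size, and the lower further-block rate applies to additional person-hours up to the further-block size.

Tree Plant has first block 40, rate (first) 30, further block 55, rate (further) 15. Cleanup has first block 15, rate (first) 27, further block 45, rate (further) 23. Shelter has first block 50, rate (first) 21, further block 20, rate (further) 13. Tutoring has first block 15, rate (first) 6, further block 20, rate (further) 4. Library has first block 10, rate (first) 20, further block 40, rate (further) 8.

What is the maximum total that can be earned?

Rank every tier by rate: Tree Plant/first 30 > Cleanup/first 27 > Cleanup/second 23 > Shelter/first 21 > Library/first 20 > Tree Plant/second 15 > Shelter/second 13 > Library/second 8 > Tutoring/first 6 > Tutoring/second 4.
Fill Tree Plant first block (40 at 30) → 160 left.
Cleanup first at 27: fill all 15 → 145 left.
Cleanup/second (23): +45 → 100 left.
Fill Shelter first block (50 at 21) → 50 left.
Library/first (20): +10 → 40 left.
40 remain; put them into Tree Plant second at 15.
Total = 30×40 + 27×15 + 23×45 + 21×50 + 20×10 + 15×40 = 4490.

4490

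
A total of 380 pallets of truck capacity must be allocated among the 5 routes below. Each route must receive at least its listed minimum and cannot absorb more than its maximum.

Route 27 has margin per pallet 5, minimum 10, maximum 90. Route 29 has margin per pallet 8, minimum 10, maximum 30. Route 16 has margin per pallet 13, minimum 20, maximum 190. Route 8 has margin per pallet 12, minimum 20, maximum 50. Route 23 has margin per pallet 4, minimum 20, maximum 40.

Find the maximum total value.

3840

Meeting every minimum uses 10+10+20+20+20 = 80 pallets, leaving 300.
Order the routes by margin per pallet: Route 16 13 > Route 8 12 > Route 29 8 > Route 27 5 > Route 23 4.
Give Route 16 170 more to hit its cap of 190 ; 130 left.
Give Route 8 30 more to hit its cap of 50 ; 100 left.
Route 29 takes 20 more to reach its cap of 30 ; 80 left.
Route 27 takes 80 more to reach its cap of 90 ; 0 left.
Total = 5×90 + 8×30 + 13×190 + 12×50 + 4×20 = 3840.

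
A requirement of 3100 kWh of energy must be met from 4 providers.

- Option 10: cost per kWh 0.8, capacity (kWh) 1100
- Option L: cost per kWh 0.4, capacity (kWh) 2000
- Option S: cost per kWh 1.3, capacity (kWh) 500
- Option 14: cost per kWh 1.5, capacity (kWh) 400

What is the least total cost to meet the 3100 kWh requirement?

Cheapest first:
Option L at 0.4: take all 2000 kWh ; 1100 still needed.
Option 10 at 0.8: take all 1100 kWh ; 0 still needed.
Option S, Option 14: unused.
Cost = 2000×0.4 + 1100×0.8 = 1680.

1680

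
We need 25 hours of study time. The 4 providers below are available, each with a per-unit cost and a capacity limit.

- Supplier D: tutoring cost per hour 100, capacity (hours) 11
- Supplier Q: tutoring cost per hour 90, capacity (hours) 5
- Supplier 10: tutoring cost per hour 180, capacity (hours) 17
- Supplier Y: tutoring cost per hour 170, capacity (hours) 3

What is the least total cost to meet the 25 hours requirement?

3140

Use providers in increasing cost order.
Supplier Q (90): use full 5 ; 20 hours to go.
Supplier D at 100: take all 11 hours ; 9 still needed.
Supplier Y (170): use full 3 ; 6 hours to go.
Supplier 10 (180): take the remaining 6 ; done.
Cost = 5×90 + 11×100 + 3×170 + 6×180 = 3140.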